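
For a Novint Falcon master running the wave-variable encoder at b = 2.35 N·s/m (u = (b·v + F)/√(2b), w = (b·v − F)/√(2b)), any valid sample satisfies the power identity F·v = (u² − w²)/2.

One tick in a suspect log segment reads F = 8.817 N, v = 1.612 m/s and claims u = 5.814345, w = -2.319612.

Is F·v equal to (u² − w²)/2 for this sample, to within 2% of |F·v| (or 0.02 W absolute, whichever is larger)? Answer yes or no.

yes

F·v = 8.817×1.612 = 14.213004 W.
(u² − w²)/2 = (33.806608 − 5.380600)/2 = 14.213004 W.
|Δ| = 0.000000;  2% of max(1, |F·v|) = 0.284260.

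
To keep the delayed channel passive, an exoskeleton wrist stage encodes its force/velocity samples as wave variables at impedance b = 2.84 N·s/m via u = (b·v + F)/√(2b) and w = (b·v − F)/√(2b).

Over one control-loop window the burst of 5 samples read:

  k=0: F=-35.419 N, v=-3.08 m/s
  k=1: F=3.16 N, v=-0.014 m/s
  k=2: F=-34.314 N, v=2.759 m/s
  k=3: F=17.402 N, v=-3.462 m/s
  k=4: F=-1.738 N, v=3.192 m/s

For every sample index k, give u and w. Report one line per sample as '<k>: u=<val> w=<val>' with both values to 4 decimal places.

0: u=-18.5317 w=11.1912
1: u=1.3092 w=-1.3426
2: u=-11.1101 w=17.6856
3: u=3.1763 w=-11.4272
4: u=3.0745 w=4.5330

k=0: b·v=2.84×(-3.08)=-8.7472; √(2b)=2.3833; u=(-8.7472+(-35.419))/2.3833=-18.5317, w=(-8.7472−(-35.419))/2.3833=11.1912
k=1: b·v=2.84×(-0.014)=-0.0398; √(2b)=2.3833; u=(-0.0398+3.16)/2.3833=1.3092, w=(-0.0398−3.16)/2.3833=-1.3426
k=2: b·v=2.84×2.759=7.8356; √(2b)=2.3833; u=(7.8356+(-34.314))/2.3833=-11.1101, w=(7.8356−(-34.314))/2.3833=17.6856
k=3: b·v=2.84×(-3.462)=-9.8321; √(2b)=2.3833; u=(-9.8321+17.402)/2.3833=3.1763, w=(-9.8321−17.402)/2.3833=-11.4272
k=4: b·v=2.84×3.192=9.0653; √(2b)=2.3833; u=(9.0653+(-1.738))/2.3833=3.0745, w=(9.0653−(-1.738))/2.3833=4.5330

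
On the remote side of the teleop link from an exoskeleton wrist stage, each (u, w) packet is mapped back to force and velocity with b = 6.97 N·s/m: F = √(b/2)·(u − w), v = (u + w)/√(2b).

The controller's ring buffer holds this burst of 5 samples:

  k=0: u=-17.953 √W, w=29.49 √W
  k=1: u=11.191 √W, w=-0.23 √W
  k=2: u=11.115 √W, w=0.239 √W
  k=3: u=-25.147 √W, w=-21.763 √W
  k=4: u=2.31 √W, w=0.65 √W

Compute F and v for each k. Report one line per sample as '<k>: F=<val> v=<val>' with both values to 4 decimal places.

0: F=-88.5673 v=3.0900
1: F=21.3209 v=2.9357
2: F=20.3035 v=3.0410
3: F=-6.3173 v=-12.5642
4: F=3.0989 v=0.7928

k=0: u−w=-47.4430, u+w=11.5370; √(b/2)=1.8668, √(2b)=3.7336; F=1.8668×(-47.443)=-88.5673, v=11.5370/3.7336=3.0900
k=1: u−w=11.4210, u+w=10.9610; √(b/2)=1.8668, √(2b)=3.7336; F=1.8668×11.421=21.3209, v=10.9610/3.7336=2.9357
k=2: u−w=10.8760, u+w=11.3540; √(b/2)=1.8668, √(2b)=3.7336; F=1.8668×10.876=20.3035, v=11.3540/3.7336=3.0410
k=3: u−w=-3.3840, u+w=-46.9100; √(b/2)=1.8668, √(2b)=3.7336; F=1.8668×(-3.384)=-6.3173, v=-46.9100/3.7336=-12.5642
k=4: u−w=1.6600, u+w=2.9600; √(b/2)=1.8668, √(2b)=3.7336; F=1.8668×1.66=3.0989, v=2.9600/3.7336=0.7928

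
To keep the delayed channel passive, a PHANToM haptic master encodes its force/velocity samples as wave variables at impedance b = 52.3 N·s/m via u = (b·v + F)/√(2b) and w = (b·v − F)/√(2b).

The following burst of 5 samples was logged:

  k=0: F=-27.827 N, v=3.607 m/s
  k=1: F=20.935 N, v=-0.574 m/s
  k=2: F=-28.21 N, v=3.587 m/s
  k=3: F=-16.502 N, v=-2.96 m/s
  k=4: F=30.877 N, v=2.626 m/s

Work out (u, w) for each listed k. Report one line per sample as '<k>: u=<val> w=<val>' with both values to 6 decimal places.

0: u=15.724317 w=21.165966
1: u=-0.888318 w=-4.982217
2: u=15.584594 w=21.101140
3: u=-16.750080 w=-13.523066
4: u=16.447637 w=10.409552

k=0: b·v=52.3×3.607=188.646100; √(2b)=10.227414; u=(188.646100+(-27.827))/10.227414=15.724317, w=(188.646100−(-27.827))/10.227414=21.165966
k=1: b·v=52.3×(-0.574)=-30.020200; √(2b)=10.227414; u=(-30.020200+20.935)/10.227414=-0.888318, w=(-30.020200−20.935)/10.227414=-4.982217
k=2: b·v=52.3×3.587=187.600100; √(2b)=10.227414; u=(187.600100+(-28.21))/10.227414=15.584594, w=(187.600100−(-28.21))/10.227414=21.101140
k=3: b·v=52.3×(-2.96)=-154.808000; √(2b)=10.227414; u=(-154.808000+(-16.502))/10.227414=-16.750080, w=(-154.808000−(-16.502))/10.227414=-13.523066
k=4: b·v=52.3×2.626=137.339800; √(2b)=10.227414; u=(137.339800+30.877)/10.227414=16.447637, w=(137.339800−30.877)/10.227414=10.409552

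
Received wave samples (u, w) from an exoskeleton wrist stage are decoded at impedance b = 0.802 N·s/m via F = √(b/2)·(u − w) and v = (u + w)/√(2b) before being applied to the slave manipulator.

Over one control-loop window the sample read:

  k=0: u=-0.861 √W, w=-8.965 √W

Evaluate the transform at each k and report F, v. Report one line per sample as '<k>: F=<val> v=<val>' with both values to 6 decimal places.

k=0: u−w=8.104000, u+w=-9.826000; √(b/2)=0.633246, √(2b)=1.266491; F=0.633246×8.104=5.131822, v=-9.826000/1.266491=-7.758443

0: F=5.131822 v=-7.758443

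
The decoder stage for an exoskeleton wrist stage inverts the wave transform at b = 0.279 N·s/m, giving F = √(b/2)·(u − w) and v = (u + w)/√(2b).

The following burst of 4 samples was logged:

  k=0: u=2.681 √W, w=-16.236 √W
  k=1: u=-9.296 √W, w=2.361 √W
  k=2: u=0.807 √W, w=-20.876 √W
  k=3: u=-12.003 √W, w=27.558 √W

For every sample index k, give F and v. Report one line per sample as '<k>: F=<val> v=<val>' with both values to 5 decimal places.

k=0: u−w=18.91700, u+w=-13.55500; √(b/2)=0.37350, √(2b)=0.74699; F=0.37350×18.917=7.06544, v=-13.55500/0.74699=-18.14606
k=1: u−w=-11.65700, u+w=-6.93500; √(b/2)=0.37350, √(2b)=0.74699; F=0.37350×(-11.657)=-4.35385, v=-6.93500/0.74699=-9.28388
k=2: u−w=21.68300, u+w=-20.06900; √(b/2)=0.37350, √(2b)=0.74699; F=0.37350×21.683=8.09854, v=-20.06900/0.74699=-26.86635
k=3: u−w=-39.56100, u+w=15.55500; √(b/2)=0.37350, √(2b)=0.74699; F=0.37350×(-39.561)=-14.77591, v=15.55500/0.74699=20.82346

0: F=7.06544 v=-18.14606
1: F=-4.35385 v=-9.28388
2: F=8.09854 v=-26.86635
3: F=-14.77591 v=20.82346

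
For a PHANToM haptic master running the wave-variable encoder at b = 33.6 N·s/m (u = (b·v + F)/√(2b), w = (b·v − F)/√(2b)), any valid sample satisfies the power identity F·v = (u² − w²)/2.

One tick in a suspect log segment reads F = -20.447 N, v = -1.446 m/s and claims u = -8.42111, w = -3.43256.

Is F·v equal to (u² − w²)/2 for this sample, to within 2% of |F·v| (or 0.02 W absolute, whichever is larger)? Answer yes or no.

yes

F·v = (-20.447)×(-1.446) = 29.5664 W.
(u² − w²)/2 = (70.9151 − 11.7825)/2 = 29.5663 W.
|Δ| = 0.0000;  2% of max(1, |F·v|) = 0.5913.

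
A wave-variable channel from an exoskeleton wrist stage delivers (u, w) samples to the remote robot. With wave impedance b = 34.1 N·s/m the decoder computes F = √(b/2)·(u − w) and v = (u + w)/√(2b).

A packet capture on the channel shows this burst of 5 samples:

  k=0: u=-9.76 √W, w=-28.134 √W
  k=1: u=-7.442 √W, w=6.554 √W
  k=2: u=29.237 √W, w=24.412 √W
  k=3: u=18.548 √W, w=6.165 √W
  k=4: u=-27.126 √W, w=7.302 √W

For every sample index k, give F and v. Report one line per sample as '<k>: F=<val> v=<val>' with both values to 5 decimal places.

k=0: u−w=18.37400, u+w=-37.89400; √(b/2)=4.12916, √(2b)=8.25833; F=4.12916×18.374=75.86927, v=-37.89400/8.25833=-4.58858
k=1: u−w=-13.99600, u+w=-0.88800; √(b/2)=4.12916, √(2b)=8.25833; F=4.12916×(-13.996)=-57.79179, v=-0.88800/8.25833=-0.10753
k=2: u−w=4.82500, u+w=53.64900; √(b/2)=4.12916, √(2b)=8.25833; F=4.12916×4.825=19.92322, v=53.64900/8.25833=6.49635
k=3: u−w=12.38300, u+w=24.71300; √(b/2)=4.12916, √(2b)=8.25833; F=4.12916×12.383=51.13144, v=24.71300/8.25833=2.99249
k=4: u−w=-34.42800, u+w=-19.82400; √(b/2)=4.12916, √(2b)=8.25833; F=4.12916×(-34.428)=-142.15888, v=-19.82400/8.25833=-2.40049

0: F=75.86927 v=-4.58858
1: F=-57.79179 v=-0.10753
2: F=19.92322 v=6.49635
3: F=51.13144 v=2.99249
4: F=-142.15888 v=-2.40049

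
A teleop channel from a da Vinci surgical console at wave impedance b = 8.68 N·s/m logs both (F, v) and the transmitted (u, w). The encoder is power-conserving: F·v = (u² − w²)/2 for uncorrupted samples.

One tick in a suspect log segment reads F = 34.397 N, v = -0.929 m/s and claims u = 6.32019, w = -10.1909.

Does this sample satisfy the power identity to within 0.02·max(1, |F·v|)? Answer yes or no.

yes

F·v = 34.397×(-0.929) = -31.9548 W.
(u² − w²)/2 = (39.9448 − 103.8544)/2 = -31.9548 W.
|Δ| = 0.0000;  2% of max(1, |F·v|) = 0.6391.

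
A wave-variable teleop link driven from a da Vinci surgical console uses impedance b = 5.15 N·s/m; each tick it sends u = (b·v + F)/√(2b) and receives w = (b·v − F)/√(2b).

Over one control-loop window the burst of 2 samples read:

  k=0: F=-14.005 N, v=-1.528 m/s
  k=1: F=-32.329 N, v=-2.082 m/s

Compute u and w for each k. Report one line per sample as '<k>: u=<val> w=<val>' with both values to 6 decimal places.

k=0: b·v=5.15×(-1.528)=-7.869200; √(2b)=3.209361; u=(-7.869200+(-14.005))/3.209361=-6.815749, w=(-7.869200−(-14.005))/3.209361=1.911845
k=1: b·v=5.15×(-2.082)=-10.722300; √(2b)=3.209361; u=(-10.722300+(-32.329))/3.209361=-13.414289, w=(-10.722300−(-32.329))/3.209361=6.732399

0: u=-6.815749 w=1.911845
1: u=-13.414289 w=6.732399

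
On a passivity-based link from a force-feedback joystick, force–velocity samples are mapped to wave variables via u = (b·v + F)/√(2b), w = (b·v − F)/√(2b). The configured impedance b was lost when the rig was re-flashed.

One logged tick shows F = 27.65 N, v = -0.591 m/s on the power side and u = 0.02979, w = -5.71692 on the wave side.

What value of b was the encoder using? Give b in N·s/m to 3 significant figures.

b = 46.3 N·s/m

u + w = -5.68713;  u + w = √(2b)·v, so √(2b) = -5.68713/(-0.591) = 9.62289.
b = (√(2b))²/2 = 92.60008/2 = 46.30004.
(Check via u − w = 2F/√(2b): u − w = 5.74671, 2F/√(2b) = 5.74671.)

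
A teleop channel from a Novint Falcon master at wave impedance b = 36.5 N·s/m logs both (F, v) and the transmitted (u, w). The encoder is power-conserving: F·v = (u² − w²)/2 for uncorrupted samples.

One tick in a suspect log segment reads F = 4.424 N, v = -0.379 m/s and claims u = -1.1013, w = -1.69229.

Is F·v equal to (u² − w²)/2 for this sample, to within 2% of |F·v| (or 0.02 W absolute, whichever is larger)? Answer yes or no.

no

F·v = 4.424×(-0.379) = -1.67670 W.
(u² − w²)/2 = (1.21286 − 2.86385)/2 = -0.82549 W.
|Δ| = 0.85120;  2% of max(1, |F·v|) = 0.03353.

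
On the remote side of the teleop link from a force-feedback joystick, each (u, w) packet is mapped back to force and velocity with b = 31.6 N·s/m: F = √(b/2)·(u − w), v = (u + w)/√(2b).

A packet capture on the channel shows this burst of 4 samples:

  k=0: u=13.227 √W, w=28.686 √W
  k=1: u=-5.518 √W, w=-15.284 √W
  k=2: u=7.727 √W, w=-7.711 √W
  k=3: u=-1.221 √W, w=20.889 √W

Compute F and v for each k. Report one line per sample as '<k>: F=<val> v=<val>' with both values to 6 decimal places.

0: F=-61.448310 v=5.272180
1: F=38.819082 v=-2.616656
2: F=61.364836 v=0.002013
3: F=-87.885512 v=2.474011

k=0: u−w=-15.459000, u+w=41.913000; √(b/2)=3.974921, √(2b)=7.949843; F=3.974921×(-15.459)=-61.448310, v=41.913000/7.949843=5.272180
k=1: u−w=9.766000, u+w=-20.802000; √(b/2)=3.974921, √(2b)=7.949843; F=3.974921×9.766=38.819082, v=-20.802000/7.949843=-2.616656
k=2: u−w=15.438000, u+w=0.016000; √(b/2)=3.974921, √(2b)=7.949843; F=3.974921×15.438=61.364836, v=0.016000/7.949843=0.002013
k=3: u−w=-22.110000, u+w=19.668000; √(b/2)=3.974921, √(2b)=7.949843; F=3.974921×(-22.11)=-87.885512, v=19.668000/7.949843=2.474011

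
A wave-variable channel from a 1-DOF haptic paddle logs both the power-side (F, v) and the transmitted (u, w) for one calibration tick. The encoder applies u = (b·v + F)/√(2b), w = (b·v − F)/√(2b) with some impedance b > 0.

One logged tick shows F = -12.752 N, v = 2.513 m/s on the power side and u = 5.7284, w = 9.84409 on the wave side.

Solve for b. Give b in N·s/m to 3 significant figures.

u + w = 15.5725;  u + w = √(2b)·v, so √(2b) = 15.5725/2.513 = 6.1968.
b = (√(2b))²/2 = 38.4000/2 = 19.2000.
(Check via u − w = 2F/√(2b): u − w = -4.1157, 2F/√(2b) = -4.1157.)

b = 19.2 N·s/m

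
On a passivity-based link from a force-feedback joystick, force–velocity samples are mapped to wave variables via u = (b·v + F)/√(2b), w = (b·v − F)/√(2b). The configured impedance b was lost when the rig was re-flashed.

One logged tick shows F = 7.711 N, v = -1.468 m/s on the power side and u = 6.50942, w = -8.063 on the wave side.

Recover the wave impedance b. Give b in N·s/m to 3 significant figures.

b = 0.56 N·s/m

u + w = -1.5536;  u + w = √(2b)·v, so √(2b) = -1.5536/(-1.468) = 1.0583.
b = (√(2b))²/2 = 1.1200/2 = 0.5600.
(Check via u − w = 2F/√(2b): u − w = 14.5724, 2F/√(2b) = 14.5725.)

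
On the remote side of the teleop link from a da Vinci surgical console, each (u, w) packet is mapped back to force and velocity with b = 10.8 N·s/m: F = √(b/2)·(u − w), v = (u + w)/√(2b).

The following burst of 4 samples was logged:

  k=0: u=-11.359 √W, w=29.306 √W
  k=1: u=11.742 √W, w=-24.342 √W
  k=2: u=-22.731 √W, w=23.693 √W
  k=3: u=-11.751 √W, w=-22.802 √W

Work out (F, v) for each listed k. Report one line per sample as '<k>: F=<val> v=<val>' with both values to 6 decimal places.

0: F=-94.496921 v=3.861580
1: F=83.851639 v=-2.711088
2: F=-107.879627 v=0.206989
3: F=25.680203 v=-7.434622

k=0: u−w=-40.665000, u+w=17.947000; √(b/2)=2.323790, √(2b)=4.647580; F=2.323790×(-40.665)=-94.496921, v=17.947000/4.647580=3.861580
k=1: u−w=36.084000, u+w=-12.600000; √(b/2)=2.323790, √(2b)=4.647580; F=2.323790×36.084=83.851639, v=-12.600000/4.647580=-2.711088
k=2: u−w=-46.424000, u+w=0.962000; √(b/2)=2.323790, √(2b)=4.647580; F=2.323790×(-46.424)=-107.879627, v=0.962000/4.647580=0.206989
k=3: u−w=11.051000, u+w=-34.553000; √(b/2)=2.323790, √(2b)=4.647580; F=2.323790×11.051=25.680203, v=-34.553000/4.647580=-7.434622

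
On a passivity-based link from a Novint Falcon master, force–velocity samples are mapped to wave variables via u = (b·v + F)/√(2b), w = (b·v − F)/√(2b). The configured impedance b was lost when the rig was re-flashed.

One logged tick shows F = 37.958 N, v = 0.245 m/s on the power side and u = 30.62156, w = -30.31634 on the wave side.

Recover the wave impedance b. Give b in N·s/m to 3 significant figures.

b = 0.776 N·s/m

u + w = 0.3052;  u + w = √(2b)·v, so √(2b) = 0.3052/0.245 = 1.2458.
b = (√(2b))²/2 = 1.5520/2 = 0.7760.
(Check via u − w = 2F/√(2b): u − w = 60.9379, 2F/√(2b) = 60.9377.)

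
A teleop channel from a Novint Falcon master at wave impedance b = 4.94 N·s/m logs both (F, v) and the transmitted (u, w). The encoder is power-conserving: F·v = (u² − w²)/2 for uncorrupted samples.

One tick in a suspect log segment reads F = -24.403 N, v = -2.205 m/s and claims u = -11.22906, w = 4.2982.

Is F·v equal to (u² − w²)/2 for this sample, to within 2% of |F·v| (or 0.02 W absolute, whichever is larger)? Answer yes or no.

F·v = (-24.403)×(-2.205) = 53.80861 W.
(u² − w²)/2 = (126.09179 − 18.47452)/2 = 53.80863 W.
|Δ| = 0.00002;  2% of max(1, |F·v|) = 1.07617.

yes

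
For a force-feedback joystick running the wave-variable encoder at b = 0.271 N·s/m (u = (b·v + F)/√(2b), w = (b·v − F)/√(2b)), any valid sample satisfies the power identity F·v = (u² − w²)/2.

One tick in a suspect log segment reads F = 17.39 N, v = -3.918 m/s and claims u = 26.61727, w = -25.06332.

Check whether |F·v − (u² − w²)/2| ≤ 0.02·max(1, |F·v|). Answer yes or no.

no

F·v = 17.39×(-3.918) = -68.13402 W.
(u² − w²)/2 = (708.47906 − 628.17001)/2 = 40.15453 W.
|Δ| = 108.28855;  2% of max(1, |F·v|) = 1.36268.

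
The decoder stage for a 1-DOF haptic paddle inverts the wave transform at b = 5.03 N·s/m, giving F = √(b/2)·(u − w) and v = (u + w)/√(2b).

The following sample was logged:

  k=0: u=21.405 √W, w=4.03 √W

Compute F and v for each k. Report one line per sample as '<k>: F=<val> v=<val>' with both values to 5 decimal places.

0: F=27.55458 v=8.01923

k=0: u−w=17.37500, u+w=25.43500; √(b/2)=1.58588, √(2b)=3.17175; F=1.58588×17.375=27.55458, v=25.43500/3.17175=8.01923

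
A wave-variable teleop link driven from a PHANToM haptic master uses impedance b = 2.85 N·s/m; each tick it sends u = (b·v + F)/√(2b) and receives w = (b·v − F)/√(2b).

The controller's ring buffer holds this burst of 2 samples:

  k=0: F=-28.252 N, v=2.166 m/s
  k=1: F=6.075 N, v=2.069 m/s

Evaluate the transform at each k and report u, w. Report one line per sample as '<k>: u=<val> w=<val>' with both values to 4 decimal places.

k=0: b·v=2.85×2.166=6.1731; √(2b)=2.3875; u=(6.1731+(-28.252))/2.3875=-9.2478, w=(6.1731−(-28.252))/2.3875=14.4191
k=1: b·v=2.85×2.069=5.8967; √(2b)=2.3875; u=(5.8967+6.075)/2.3875=5.0144, w=(5.8967−6.075)/2.3875=-0.0747

0: u=-9.2478 w=14.4191
1: u=5.0144 w=-0.0747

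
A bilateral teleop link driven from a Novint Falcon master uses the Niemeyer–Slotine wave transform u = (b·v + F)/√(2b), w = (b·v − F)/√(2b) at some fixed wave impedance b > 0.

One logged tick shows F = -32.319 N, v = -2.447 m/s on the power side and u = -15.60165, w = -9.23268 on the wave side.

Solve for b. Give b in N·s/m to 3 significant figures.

b = 51.5 N·s/m

u + w = -24.83433;  u + w = √(2b)·v, so √(2b) = -24.83433/(-2.447) = 10.14889.
b = (√(2b))²/2 = 102.99994/2 = 51.49997.
(Check via u − w = 2F/√(2b): u − w = -6.36897, 2F/√(2b) = -6.36897.)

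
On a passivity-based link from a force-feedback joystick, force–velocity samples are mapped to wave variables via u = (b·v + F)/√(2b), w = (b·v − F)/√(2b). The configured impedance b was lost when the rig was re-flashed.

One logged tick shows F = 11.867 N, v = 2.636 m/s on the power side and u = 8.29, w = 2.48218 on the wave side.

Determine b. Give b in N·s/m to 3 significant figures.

b = 8.35 N·s/m

u + w = 10.7722;  u + w = √(2b)·v, so √(2b) = 10.7722/2.636 = 4.0866.
b = (√(2b))²/2 = 16.7000/2 = 8.3500.
(Check via u − w = 2F/√(2b): u − w = 5.8078, 2F/√(2b) = 5.8078.)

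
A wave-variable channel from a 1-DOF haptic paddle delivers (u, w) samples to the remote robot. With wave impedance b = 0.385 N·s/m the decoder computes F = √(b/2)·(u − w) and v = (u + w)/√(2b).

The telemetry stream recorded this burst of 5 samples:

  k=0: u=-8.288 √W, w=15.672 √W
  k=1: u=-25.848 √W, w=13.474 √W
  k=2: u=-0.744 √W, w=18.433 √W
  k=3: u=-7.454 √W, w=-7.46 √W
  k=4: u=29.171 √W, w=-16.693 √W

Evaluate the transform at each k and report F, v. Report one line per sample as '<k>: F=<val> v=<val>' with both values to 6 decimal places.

k=0: u−w=-23.960000, u+w=7.384000; √(b/2)=0.438748, √(2b)=0.877496; F=0.438748×(-23.96)=-10.512407, v=7.384000/0.877496=8.414849
k=1: u−w=-39.322000, u+w=-12.374000; √(b/2)=0.438748, √(2b)=0.877496; F=0.438748×(-39.322)=-17.252457, v=-12.374000/0.877496=-14.101482
k=2: u−w=-19.177000, u+w=17.689000; √(b/2)=0.438748, √(2b)=0.877496; F=0.438748×(-19.177)=-8.413875, v=17.689000/0.877496=20.158486
k=3: u−w=0.006000, u+w=-14.914000; √(b/2)=0.438748, √(2b)=0.877496; F=0.438748×0.006=0.002632, v=-14.914000/0.877496=-16.996080
k=4: u−w=45.864000, u+w=12.478000; √(b/2)=0.438748, √(2b)=0.877496; F=0.438748×45.864=20.122748, v=12.478000/0.877496=14.220001

0: F=-10.512407 v=8.414849
1: F=-17.252457 v=-14.101482
2: F=-8.413875 v=20.158486
3: F=0.002632 v=-16.996080
4: F=20.122748 v=14.220001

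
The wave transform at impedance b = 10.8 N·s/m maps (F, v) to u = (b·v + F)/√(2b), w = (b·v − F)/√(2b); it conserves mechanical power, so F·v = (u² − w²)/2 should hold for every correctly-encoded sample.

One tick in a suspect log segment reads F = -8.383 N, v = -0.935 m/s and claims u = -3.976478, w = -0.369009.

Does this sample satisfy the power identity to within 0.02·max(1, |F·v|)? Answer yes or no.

yes

F·v = (-8.383)×(-0.935) = 7.838105 W.
(u² − w²)/2 = (15.812377 − 0.136168)/2 = 7.838105 W.
|Δ| = 0.000000;  2% of max(1, |F·v|) = 0.156762.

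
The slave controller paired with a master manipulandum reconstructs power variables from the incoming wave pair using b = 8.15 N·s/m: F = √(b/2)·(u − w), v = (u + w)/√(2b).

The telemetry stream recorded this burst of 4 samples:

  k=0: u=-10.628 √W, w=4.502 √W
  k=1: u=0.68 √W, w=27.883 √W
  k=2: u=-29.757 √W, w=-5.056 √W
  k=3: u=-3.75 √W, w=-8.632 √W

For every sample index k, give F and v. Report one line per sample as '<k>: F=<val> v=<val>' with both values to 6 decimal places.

k=0: u−w=-15.130000, u+w=-6.126000; √(b/2)=2.018663, √(2b)=4.037326; F=2.018663×(-15.13)=-30.542370, v=-6.126000/4.037326=-1.517341
k=1: u−w=-27.203000, u+w=28.563000; √(b/2)=2.018663, √(2b)=4.037326; F=2.018663×(-27.203)=-54.913688, v=28.563000/4.037326=7.074732
k=2: u−w=-24.701000, u+w=-34.813000; √(b/2)=2.018663, √(2b)=4.037326; F=2.018663×(-24.701)=-49.862993, v=-34.813000/4.037326=-8.622787
k=3: u−w=4.882000, u+w=-12.382000; √(b/2)=2.018663, √(2b)=4.037326; F=2.018663×4.882=9.855112, v=-12.382000/4.037326=-3.066882

0: F=-30.542370 v=-1.517341
1: F=-54.913688 v=7.074732
2: F=-49.862993 v=-8.622787
3: F=9.855112 v=-3.066882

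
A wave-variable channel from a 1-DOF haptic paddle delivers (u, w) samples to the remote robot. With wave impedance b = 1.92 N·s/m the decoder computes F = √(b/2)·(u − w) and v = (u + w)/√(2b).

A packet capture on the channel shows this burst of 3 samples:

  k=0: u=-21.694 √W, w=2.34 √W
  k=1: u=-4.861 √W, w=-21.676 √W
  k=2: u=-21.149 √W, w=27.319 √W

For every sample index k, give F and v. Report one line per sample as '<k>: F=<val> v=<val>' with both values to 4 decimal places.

0: F=-23.5484 v=-9.8765
1: F=16.4753 v=-13.5421
2: F=-47.4887 v=3.1486

k=0: u−w=-24.0340, u+w=-19.3540; √(b/2)=0.9798, √(2b)=1.9596; F=0.9798×(-24.034)=-23.5484, v=-19.3540/1.9596=-9.8765
k=1: u−w=16.8150, u+w=-26.5370; √(b/2)=0.9798, √(2b)=1.9596; F=0.9798×16.815=16.4753, v=-26.5370/1.9596=-13.5421
k=2: u−w=-48.4680, u+w=6.1700; √(b/2)=0.9798, √(2b)=1.9596; F=0.9798×(-48.468)=-47.4887, v=6.1700/1.9596=3.1486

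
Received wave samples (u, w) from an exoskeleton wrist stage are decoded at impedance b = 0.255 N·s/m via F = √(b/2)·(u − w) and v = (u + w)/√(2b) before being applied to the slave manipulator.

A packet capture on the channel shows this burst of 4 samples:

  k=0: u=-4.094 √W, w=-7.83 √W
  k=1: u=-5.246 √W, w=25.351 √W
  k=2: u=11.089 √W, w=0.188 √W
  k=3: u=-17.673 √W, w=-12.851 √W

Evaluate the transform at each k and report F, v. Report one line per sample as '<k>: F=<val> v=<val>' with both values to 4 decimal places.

k=0: u−w=3.7360, u+w=-11.9240; √(b/2)=0.3571, √(2b)=0.7141; F=0.3571×3.736=1.3340, v=-11.9240/0.7141=-16.6969
k=1: u−w=-30.5970, u+w=20.1050; √(b/2)=0.3571, √(2b)=0.7141; F=0.3571×(-30.597)=-10.9253, v=20.1050/0.7141=28.1526
k=2: u−w=10.9010, u+w=11.2770; √(b/2)=0.3571, √(2b)=0.7141; F=0.3571×10.901=3.8924, v=11.2770/0.7141=15.7910
k=3: u−w=-4.8220, u+w=-30.5240; √(b/2)=0.3571, √(2b)=0.7141; F=0.3571×(-4.822)=-1.7218, v=-30.5240/0.7141=-42.7421

0: F=1.3340 v=-16.6969
1: F=-10.9253 v=28.1526
2: F=3.8924 v=15.7910
3: F=-1.7218 v=-42.7421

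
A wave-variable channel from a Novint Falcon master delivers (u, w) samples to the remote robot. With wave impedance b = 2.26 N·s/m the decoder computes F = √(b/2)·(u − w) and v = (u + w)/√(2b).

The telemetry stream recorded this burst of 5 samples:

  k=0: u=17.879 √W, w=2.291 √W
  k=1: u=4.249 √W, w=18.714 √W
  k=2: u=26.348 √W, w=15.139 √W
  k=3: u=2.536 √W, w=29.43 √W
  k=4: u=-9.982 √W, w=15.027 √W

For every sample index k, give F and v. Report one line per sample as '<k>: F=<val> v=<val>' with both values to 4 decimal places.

0: F=16.5703 v=9.4872
1: F=-15.3765 v=10.8009
2: F=11.9153 v=19.5138
3: F=-28.5887 v=15.0355
4: F=-26.5849 v=2.3730

k=0: u−w=15.5880, u+w=20.1700; √(b/2)=1.0630, √(2b)=2.1260; F=1.0630×15.588=16.5703, v=20.1700/2.1260=9.4872
k=1: u−w=-14.4650, u+w=22.9630; √(b/2)=1.0630, √(2b)=2.1260; F=1.0630×(-14.465)=-15.3765, v=22.9630/2.1260=10.8009
k=2: u−w=11.2090, u+w=41.4870; √(b/2)=1.0630, √(2b)=2.1260; F=1.0630×11.209=11.9153, v=41.4870/2.1260=19.5138
k=3: u−w=-26.8940, u+w=31.9660; √(b/2)=1.0630, √(2b)=2.1260; F=1.0630×(-26.894)=-28.5887, v=31.9660/2.1260=15.0355
k=4: u−w=-25.0090, u+w=5.0450; √(b/2)=1.0630, √(2b)=2.1260; F=1.0630×(-25.009)=-26.5849, v=5.0450/2.1260=2.3730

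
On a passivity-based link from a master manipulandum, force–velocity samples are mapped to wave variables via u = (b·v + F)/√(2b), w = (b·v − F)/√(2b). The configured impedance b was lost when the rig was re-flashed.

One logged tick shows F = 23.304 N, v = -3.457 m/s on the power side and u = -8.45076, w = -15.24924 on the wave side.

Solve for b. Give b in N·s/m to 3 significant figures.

b = 23.5 N·s/m

u + w = -23.70000;  u + w = √(2b)·v, so √(2b) = -23.70000/(-3.457) = 6.85566.
b = (√(2b))²/2 = 47.00001/2 = 23.50000.
(Check via u − w = 2F/√(2b): u − w = 6.79848, 2F/√(2b) = 6.79847.)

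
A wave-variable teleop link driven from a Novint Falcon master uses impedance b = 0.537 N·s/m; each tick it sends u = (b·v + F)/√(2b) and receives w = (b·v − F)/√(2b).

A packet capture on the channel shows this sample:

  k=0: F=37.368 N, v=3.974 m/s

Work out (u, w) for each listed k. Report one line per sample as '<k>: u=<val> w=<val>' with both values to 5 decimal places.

k=0: b·v=0.537×3.974=2.13404; √(2b)=1.03634; u=(2.13404+37.368)/1.03634=38.11688, w=(2.13404−37.368)/1.03634=-33.99847

0: u=38.11688 w=-33.99847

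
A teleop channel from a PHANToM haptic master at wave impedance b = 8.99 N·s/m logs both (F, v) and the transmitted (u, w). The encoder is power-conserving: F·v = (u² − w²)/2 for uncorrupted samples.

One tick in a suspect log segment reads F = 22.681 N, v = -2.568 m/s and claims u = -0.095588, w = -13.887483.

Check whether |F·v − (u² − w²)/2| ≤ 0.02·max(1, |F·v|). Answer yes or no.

F·v = 22.681×(-2.568) = -58.244808 W.
(u² − w²)/2 = (0.009137 − 192.862184)/2 = -96.426524 W.
|Δ| = 38.181716;  2% of max(1, |F·v|) = 1.164896.

no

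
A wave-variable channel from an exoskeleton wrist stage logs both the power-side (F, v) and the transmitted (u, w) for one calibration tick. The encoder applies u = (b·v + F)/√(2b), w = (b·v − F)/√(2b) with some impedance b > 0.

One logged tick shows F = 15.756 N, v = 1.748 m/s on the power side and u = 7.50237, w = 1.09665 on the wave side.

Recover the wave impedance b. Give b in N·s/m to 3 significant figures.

b = 12.1 N·s/m

u + w = 8.59902;  u + w = √(2b)·v, so √(2b) = 8.59902/1.748 = 4.91935.
b = (√(2b))²/2 = 24.19998/2 = 12.09999.
(Check via u − w = 2F/√(2b): u − w = 6.40572, 2F/√(2b) = 6.40573.)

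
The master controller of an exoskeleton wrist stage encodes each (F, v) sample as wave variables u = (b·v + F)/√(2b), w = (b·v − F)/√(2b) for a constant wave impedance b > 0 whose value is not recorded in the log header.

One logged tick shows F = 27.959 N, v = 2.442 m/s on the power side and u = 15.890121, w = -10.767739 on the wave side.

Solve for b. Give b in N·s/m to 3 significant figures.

b = 2.2 N·s/m

u + w = 5.122382;  u + w = √(2b)·v, so √(2b) = 5.122382/2.442 = 2.097618.
b = (√(2b))²/2 = 4.399999/2 = 2.200000.
(Check via u − w = 2F/√(2b): u − w = 26.657860, 2F/√(2b) = 26.657863.)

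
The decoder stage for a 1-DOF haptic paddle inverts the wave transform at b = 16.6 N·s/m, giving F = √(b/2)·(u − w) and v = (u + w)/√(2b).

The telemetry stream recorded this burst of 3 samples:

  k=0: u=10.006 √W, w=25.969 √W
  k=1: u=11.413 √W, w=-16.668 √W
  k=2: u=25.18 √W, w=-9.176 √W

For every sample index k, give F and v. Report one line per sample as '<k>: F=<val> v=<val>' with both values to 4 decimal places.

k=0: u−w=-15.9630, u+w=35.9750; √(b/2)=2.8810, √(2b)=5.7619; F=2.8810×(-15.963)=-45.9890, v=35.9750/5.7619=6.2436
k=1: u−w=28.0810, u+w=-5.2550; √(b/2)=2.8810, √(2b)=5.7619; F=2.8810×28.081=80.9006, v=-5.2550/5.7619=-0.9120
k=2: u−w=34.3560, u+w=16.0040; √(b/2)=2.8810, √(2b)=5.7619; F=2.8810×34.356=98.9787, v=16.0040/5.7619=2.7775

0: F=-45.9890 v=6.2436
1: F=80.9006 v=-0.9120
2: F=98.9787 v=2.7775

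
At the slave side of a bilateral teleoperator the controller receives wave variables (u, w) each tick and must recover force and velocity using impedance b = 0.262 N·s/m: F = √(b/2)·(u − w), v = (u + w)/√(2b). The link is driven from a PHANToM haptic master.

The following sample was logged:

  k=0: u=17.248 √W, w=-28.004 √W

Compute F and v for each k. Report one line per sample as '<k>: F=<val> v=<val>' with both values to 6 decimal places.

0: F=16.378474 v=-14.858848

k=0: u−w=45.252000, u+w=-10.756000; √(b/2)=0.361939, √(2b)=0.723878; F=0.361939×45.252=16.378474, v=-10.756000/0.723878=-14.858848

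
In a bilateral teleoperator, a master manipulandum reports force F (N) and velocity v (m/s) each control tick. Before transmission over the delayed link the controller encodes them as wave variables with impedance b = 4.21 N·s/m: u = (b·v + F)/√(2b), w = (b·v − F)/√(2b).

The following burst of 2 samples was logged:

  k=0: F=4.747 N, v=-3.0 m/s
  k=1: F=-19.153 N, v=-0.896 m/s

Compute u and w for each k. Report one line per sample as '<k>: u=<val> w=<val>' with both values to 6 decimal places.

0: u=-2.716661 w=-5.988510
1: u=-7.900532 w=5.300588

k=0: b·v=4.21×(-3.0)=-12.630000; √(2b)=2.901724; u=(-12.630000+4.747)/2.901724=-2.716661, w=(-12.630000−4.747)/2.901724=-5.988510
k=1: b·v=4.21×(-0.896)=-3.772160; √(2b)=2.901724; u=(-3.772160+(-19.153))/2.901724=-7.900532, w=(-3.772160−(-19.153))/2.901724=5.300588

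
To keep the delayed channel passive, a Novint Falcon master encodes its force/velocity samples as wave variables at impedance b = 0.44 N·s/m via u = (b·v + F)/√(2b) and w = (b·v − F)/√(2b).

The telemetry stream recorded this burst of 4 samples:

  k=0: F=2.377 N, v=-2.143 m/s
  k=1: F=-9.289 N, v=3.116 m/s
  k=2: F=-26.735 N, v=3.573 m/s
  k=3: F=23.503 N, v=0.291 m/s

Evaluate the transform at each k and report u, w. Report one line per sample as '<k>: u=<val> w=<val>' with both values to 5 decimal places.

0: u=1.52873 w=-3.53905
1: u=-8.44057 w=11.36364
2: u=-26.82372 w=30.17549
3: u=25.19077 w=-24.91779

k=0: b·v=0.44×(-2.143)=-0.94292; √(2b)=0.93808; u=(-0.94292+2.377)/0.93808=1.52873, w=(-0.94292−2.377)/0.93808=-3.53905
k=1: b·v=0.44×3.116=1.37104; √(2b)=0.93808; u=(1.37104+(-9.289))/0.93808=-8.44057, w=(1.37104−(-9.289))/0.93808=11.36364
k=2: b·v=0.44×3.573=1.57212; √(2b)=0.93808; u=(1.57212+(-26.735))/0.93808=-26.82372, w=(1.57212−(-26.735))/0.93808=30.17549
k=3: b·v=0.44×0.291=0.12804; √(2b)=0.93808; u=(0.12804+23.503)/0.93808=25.19077, w=(0.12804−23.503)/0.93808=-24.91779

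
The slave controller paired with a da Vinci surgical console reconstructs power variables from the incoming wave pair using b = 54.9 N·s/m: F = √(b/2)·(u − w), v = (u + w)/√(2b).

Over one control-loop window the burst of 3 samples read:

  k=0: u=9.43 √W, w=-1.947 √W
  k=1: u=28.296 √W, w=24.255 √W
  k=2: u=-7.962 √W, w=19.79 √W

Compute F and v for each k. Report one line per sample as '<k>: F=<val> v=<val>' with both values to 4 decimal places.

0: F=59.6072 v=0.7141
1: F=21.1719 v=5.0151
2: F=-145.4004 v=1.1288

k=0: u−w=11.3770, u+w=7.4830; √(b/2)=5.2393, √(2b)=10.4785; F=5.2393×11.377=59.6072, v=7.4830/10.4785=0.7141
k=1: u−w=4.0410, u+w=52.5510; √(b/2)=5.2393, √(2b)=10.4785; F=5.2393×4.041=21.1719, v=52.5510/10.4785=5.0151
k=2: u−w=-27.7520, u+w=11.8280; √(b/2)=5.2393, √(2b)=10.4785; F=5.2393×(-27.752)=-145.4004, v=11.8280/10.4785=1.1288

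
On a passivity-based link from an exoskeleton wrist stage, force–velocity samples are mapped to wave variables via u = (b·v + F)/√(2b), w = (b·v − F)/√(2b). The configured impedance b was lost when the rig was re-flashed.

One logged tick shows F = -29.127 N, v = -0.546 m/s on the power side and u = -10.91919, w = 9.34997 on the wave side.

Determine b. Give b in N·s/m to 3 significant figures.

u + w = -1.56922;  u + w = √(2b)·v, so √(2b) = -1.56922/(-0.546) = 2.87403.
b = (√(2b))²/2 = 8.26004/2 = 4.13002.
(Check via u − w = 2F/√(2b): u − w = -20.26916, 2F/√(2b) = -20.26910.)

b = 4.13 N·s/m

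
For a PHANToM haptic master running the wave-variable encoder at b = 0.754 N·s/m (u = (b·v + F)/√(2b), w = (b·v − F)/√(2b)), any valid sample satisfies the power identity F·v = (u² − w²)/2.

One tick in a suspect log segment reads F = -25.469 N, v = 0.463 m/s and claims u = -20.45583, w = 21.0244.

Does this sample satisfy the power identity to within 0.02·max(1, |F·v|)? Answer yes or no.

yes

F·v = (-25.469)×0.463 = -11.7921 W.
(u² − w²)/2 = (418.4410 − 442.0254)/2 = -11.7922 W.
|Δ| = 0.0001;  2% of max(1, |F·v|) = 0.2358.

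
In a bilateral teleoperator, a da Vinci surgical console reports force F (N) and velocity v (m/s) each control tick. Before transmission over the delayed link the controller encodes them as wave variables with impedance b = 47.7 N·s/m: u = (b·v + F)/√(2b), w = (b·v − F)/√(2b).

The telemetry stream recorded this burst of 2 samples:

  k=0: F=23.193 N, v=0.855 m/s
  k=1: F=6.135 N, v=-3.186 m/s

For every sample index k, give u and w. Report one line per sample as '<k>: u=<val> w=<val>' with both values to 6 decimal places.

0: u=6.550075 w=1.800960
1: u=-14.931180 w=-16.187413

k=0: b·v=47.7×0.855=40.783500; √(2b)=9.767292; u=(40.783500+23.193)/9.767292=6.550075, w=(40.783500−23.193)/9.767292=1.800960
k=1: b·v=47.7×(-3.186)=-151.972200; √(2b)=9.767292; u=(-151.972200+6.135)/9.767292=-14.931180, w=(-151.972200−6.135)/9.767292=-16.187413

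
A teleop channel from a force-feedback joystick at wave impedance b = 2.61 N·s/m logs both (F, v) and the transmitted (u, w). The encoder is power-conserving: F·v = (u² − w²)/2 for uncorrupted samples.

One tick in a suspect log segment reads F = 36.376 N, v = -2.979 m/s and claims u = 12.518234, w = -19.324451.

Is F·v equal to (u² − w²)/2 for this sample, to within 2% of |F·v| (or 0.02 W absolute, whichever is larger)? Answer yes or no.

F·v = 36.376×(-2.979) = -108.364104 W.
(u² − w²)/2 = (156.706182 − 373.434406)/2 = -108.364112 W.
|Δ| = 0.000008;  2% of max(1, |F·v|) = 2.167282.

yes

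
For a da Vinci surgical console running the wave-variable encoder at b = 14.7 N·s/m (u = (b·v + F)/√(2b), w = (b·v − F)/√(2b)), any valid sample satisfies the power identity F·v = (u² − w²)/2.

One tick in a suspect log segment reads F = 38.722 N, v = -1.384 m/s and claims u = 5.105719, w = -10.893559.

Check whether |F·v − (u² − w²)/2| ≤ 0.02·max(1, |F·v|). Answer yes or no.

F·v = 38.722×(-1.384) = -53.591248 W.
(u² − w²)/2 = (26.068367 − 118.669628)/2 = -46.300631 W.
|Δ| = 7.290617;  2% of max(1, |F·v|) = 1.071825.

no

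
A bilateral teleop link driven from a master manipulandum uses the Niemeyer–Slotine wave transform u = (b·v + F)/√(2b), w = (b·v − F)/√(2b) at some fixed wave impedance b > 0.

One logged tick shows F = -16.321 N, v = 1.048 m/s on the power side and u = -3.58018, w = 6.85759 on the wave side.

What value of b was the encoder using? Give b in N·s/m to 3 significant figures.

u + w = 3.27741;  u + w = √(2b)·v, so √(2b) = 3.27741/1.048 = 3.12730.
b = (√(2b))²/2 = 9.78000/2 = 4.89000.
(Check via u − w = 2F/√(2b): u − w = -10.43777, 2F/√(2b) = -10.43776.)

b = 4.89 N·s/m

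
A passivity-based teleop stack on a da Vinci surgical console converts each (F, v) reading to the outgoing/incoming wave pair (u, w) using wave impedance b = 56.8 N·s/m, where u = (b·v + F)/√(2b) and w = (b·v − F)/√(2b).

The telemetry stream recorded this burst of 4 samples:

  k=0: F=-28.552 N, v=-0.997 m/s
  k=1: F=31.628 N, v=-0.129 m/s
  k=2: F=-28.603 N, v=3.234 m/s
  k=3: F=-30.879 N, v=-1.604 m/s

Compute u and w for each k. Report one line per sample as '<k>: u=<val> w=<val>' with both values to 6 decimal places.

0: u=-7.992021 w=-2.634334
1: u=2.279982 w=-3.654907
2: u=14.550891 w=19.918148
3: u=-11.445151 w=-5.650810

k=0: b·v=56.8×(-0.997)=-56.629600; √(2b)=10.658330; u=(-56.629600+(-28.552))/10.658330=-7.992021, w=(-56.629600−(-28.552))/10.658330=-2.634334
k=1: b·v=56.8×(-0.129)=-7.327200; √(2b)=10.658330; u=(-7.327200+31.628)/10.658330=2.279982, w=(-7.327200−31.628)/10.658330=-3.654907
k=2: b·v=56.8×3.234=183.691200; √(2b)=10.658330; u=(183.691200+(-28.603))/10.658330=14.550891, w=(183.691200−(-28.603))/10.658330=19.918148
k=3: b·v=56.8×(-1.604)=-91.107200; √(2b)=10.658330; u=(-91.107200+(-30.879))/10.658330=-11.445151, w=(-91.107200−(-30.879))/10.658330=-5.650810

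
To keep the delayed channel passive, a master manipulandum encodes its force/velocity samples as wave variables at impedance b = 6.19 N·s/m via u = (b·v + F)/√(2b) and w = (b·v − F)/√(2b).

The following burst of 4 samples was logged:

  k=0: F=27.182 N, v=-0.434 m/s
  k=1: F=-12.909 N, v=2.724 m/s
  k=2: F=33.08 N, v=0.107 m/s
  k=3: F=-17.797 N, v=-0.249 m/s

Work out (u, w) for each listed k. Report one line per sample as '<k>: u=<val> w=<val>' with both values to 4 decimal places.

0: u=6.9619 w=-8.4889
1: u=1.1234 w=8.4611
2: u=9.5899 w=-9.2134
3: u=-5.4961 w=4.6200

k=0: b·v=6.19×(-0.434)=-2.6865; √(2b)=3.5185; u=(-2.6865+27.182)/3.5185=6.9619, w=(-2.6865−27.182)/3.5185=-8.4889
k=1: b·v=6.19×2.724=16.8616; √(2b)=3.5185; u=(16.8616+(-12.909))/3.5185=1.1234, w=(16.8616−(-12.909))/3.5185=8.4611
k=2: b·v=6.19×0.107=0.6623; √(2b)=3.5185; u=(0.6623+33.08)/3.5185=9.5899, w=(0.6623−33.08)/3.5185=-9.2134
k=3: b·v=6.19×(-0.249)=-1.5413; √(2b)=3.5185; u=(-1.5413+(-17.797))/3.5185=-5.4961, w=(-1.5413−(-17.797))/3.5185=4.6200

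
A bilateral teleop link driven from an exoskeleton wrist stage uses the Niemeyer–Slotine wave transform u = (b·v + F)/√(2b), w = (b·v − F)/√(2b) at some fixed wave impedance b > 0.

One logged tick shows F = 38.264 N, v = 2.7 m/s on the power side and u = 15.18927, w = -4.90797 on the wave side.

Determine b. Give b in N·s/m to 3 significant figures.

u + w = 10.2813;  u + w = √(2b)·v, so √(2b) = 10.2813/2.7 = 3.8079.
b = (√(2b))²/2 = 14.5000/2 = 7.2500.
(Check via u − w = 2F/√(2b): u − w = 20.0972, 2F/√(2b) = 20.0972.)

b = 7.25 N·s/m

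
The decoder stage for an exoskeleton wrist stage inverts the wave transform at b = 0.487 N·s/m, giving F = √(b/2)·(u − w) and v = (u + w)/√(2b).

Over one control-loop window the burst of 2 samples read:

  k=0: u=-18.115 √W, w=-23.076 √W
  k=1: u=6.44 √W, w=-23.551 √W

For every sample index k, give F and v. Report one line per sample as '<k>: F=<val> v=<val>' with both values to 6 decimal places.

0: F=2.448041 v=-41.737156
1: F=14.799275 v=-17.337877

k=0: u−w=4.961000, u+w=-41.191000; √(b/2)=0.493457, √(2b)=0.986914; F=0.493457×4.961=2.448041, v=-41.191000/0.986914=-41.737156
k=1: u−w=29.991000, u+w=-17.111000; √(b/2)=0.493457, √(2b)=0.986914; F=0.493457×29.991=14.799275, v=-17.111000/0.986914=-17.337877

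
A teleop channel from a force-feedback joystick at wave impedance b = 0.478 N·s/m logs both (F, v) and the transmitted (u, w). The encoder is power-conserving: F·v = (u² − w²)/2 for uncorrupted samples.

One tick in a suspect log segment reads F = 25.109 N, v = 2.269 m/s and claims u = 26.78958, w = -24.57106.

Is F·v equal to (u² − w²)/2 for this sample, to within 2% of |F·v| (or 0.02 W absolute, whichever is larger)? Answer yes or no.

F·v = 25.109×2.269 = 56.97232 W.
(u² − w²)/2 = (717.68160 − 603.73699)/2 = 56.97230 W.
|Δ| = 0.00002;  2% of max(1, |F·v|) = 1.13945.

yes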